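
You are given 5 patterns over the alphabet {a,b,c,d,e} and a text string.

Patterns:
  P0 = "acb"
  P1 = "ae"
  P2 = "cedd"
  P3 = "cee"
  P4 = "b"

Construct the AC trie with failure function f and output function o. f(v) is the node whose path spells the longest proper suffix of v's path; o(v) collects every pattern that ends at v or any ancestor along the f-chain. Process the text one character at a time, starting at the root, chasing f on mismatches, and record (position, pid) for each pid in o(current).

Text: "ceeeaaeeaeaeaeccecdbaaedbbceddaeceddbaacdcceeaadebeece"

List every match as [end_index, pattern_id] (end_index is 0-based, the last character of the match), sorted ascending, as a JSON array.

Build automaton:
Trie (insert patterns):
  n0 'ε': a→1 b→10 c→5
  n1 'a': c→2 e→4
  n2 'ac': b→3
  n3 'acb': ·  [P0 ends]
  n4 'ae': ·  [P1 ends]
  n5 'c': e→6
  n6 'ce': d→7 e→9
  n7 'ced': d→8
  n8 'cedd': ·  [P2 ends]
  n9 'cee': ·  [P3 ends]
  n10 'b': ·  [P4 ends]

BFS fail/out derivation:
  n1('a'): parent n0 fail=0; on 'a' 0 → fail=0;  out ∅∪∅=∅
  n5('c'): parent n0 fail=0; on 'c' 0 → fail=0;  out ∅∪∅=∅
  n10('b'): parent n0 fail=0; on 'b' 0 → fail=0;  out {4}∪∅={4}
  n2('ac'): parent n1 fail=0; on 'c' 0 → fail=5;  out ∅∪∅=∅
  n4('ae'): parent n1 fail=0; on 'e' 0 → fail=0;  out {1}∪∅={1}
  n6('ce'): parent n5 fail=0; on 'e' 0 → fail=0;  out ∅∪∅=∅
  n3('acb'): parent n2 fail=5; on 'b' 5→0 → fail=10;  out {0}∪{4}={0,4}
  n7('ced'): parent n6 fail=0; on 'd' 0 → fail=0;  out ∅∪∅=∅
  n9('cee'): parent n6 fail=0; on 'e' 0 → fail=0;  out {3}∪∅={3}
  n8('cedd'): parent n7 fail=0; on 'd' 0 → fail=0;  out {2}∪∅={2}

Scan:
i=0 'c': node 0→5
i=1 'e': node 5→6
i=2 'e': node 6→9  → match P3@[0:2]
i=3 'e': node 9→0 (via fail)
i=4 'a': node 0→1
i=5 'a': node 1→1 (via fail)
i=6 'e': node 1→4  → match P1@[5:6]
i=7 'e': node 4→0 (via fail)
i=8 'a': node 0→1
i=9 'e': node 1→4  → match P1@[8:9]
i=10 'a': node 4→1 (via fail)
i=11 'e': node 1→4  → match P1@[10:11]
i=12 'a': node 4→1 (via fail)
i=13 'e': node 1→4  → match P1@[12:13]
i=14 'c': node 4→5 (via fail)
i=15 'c': node 5→5 (via fail)
i=16 'e': node 5→6
i=17 'c': node 6→5 (via fail)
i=18 'd': node 5→0 (via fail)
i=19 'b': node 0→10  → match P4@[19:19]
i=20 'a': node 10→1 (via fail)
i=21 'a': node 1→1 (via fail)
i=22 'e': node 1→4  → match P1@[21:22]
i=23 'd': node 4→0 (via fail)
i=24 'b': node 0→10  → match P4@[24:24]
i=25 'b': node 10→10 (via fail)  → match P4@[25:25]
i=26 'c': node 10→5 (via fail)
i=27 'e': node 5→6
i=28 'd': node 6→7
i=29 'd': node 7→8  → match P2@[26:29]
i=30 'a': node 8→1 (via fail)
i=31 'e': node 1→4  → match P1@[30:31]
i=32 'c': node 4→5 (via fail)
i=33 'e': node 5→6
i=34 'd': node 6→7
i=35 'd': node 7→8  → match P2@[32:35]
i=36 'b': node 8→10 (via fail)  → match P4@[36:36]
i=37 'a': node 10→1 (via fail)
i=38 'a': node 1→1 (via fail)
i=39 'c': node 1→2
i=40 'd': node 2→0 (via fail)
i=41 'c': node 0→5
i=42 'c': node 5→5 (via fail)
i=43 'e': node 5→6
i=44 'e': node 6→9  → match P3@[42:44]
i=45 'a': node 9→1 (via fail)
i=46 'a': node 1→1 (via fail)
i=47 'd': node 1→0 (via fail)
i=48 'e': node 0→0
i=49 'b': node 0→10  → match P4@[49:49]
i=50 'e': node 10→0 (via fail)
i=51 'e': node 0→0
i=52 'c': node 0→5
i=53 'e': node 5→6

Result: [[2,3],[6,1],[9,1],[11,1],[13,1],[19,4],[22,1],[24,4],[25,4],[29,2],[31,1],[35,2],[36,4],[44,3],[49,4]]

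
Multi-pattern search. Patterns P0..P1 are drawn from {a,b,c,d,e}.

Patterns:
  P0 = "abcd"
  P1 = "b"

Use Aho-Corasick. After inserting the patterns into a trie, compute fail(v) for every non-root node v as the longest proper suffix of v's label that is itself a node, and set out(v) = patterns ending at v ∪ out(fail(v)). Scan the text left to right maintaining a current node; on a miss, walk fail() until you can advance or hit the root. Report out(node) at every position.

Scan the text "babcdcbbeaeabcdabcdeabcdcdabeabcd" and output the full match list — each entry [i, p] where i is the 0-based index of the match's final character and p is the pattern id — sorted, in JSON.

Construct AC machine:
Trie (insert patterns):
  n0 'ε': a→1 b→5
  n1 'a': b→2
  n2 'ab': c→3
  n3 'abc': d→4
  n4 'abcd': ·  [P0 ends]
  n5 'b': ·  [P1 ends]

BFS fail/out derivation:
  fail(1) 'a': from fail(0)=0 chase 'a': 0 ⇒ 0;  out=∅∪out(0)=∅
  fail(5) 'b': from fail(0)=0 chase 'b': 0 ⇒ 0;  out={1}∪out(0)={1}
  fail(2) 'ab': from fail(1)=0 chase 'b': 0 ⇒ 5;  out=∅∪out(5)={1}
  fail(3) 'abc': from fail(2)=5 chase 'c': 5→0 ⇒ 0;  out=∅∪out(0)=∅
  fail(4) 'abcd': from fail(3)=0 chase 'd': 0 ⇒ 0;  out={0}∪out(0)={0}

Text stream:
[0] read 'b'  n0⇒n5  emit P1@[0:0]
[1] read 'a'  n5⇒n1 (via fail)
[2] read 'b'  n1⇒n2  emit P1@[2:2]
[3] read 'c'  n2⇒n3
[4] read 'd'  n3⇒n4  emit P0@[1:4]
[5] read 'c'  n4⇒n0 (via fail)
[6] read 'b'  n0⇒n5  emit P1@[6:6]
[7] read 'b'  n5⇒n5 (via fail)  emit P1@[7:7]
[8] read 'e'  n5⇒n0 (via fail)
[9] read 'a'  n0⇒n1
[10] read 'e'  n1⇒n0 (via fail)
[11] read 'a'  n0⇒n1
[12] read 'b'  n1⇒n2  emit P1@[12:12]
[13] read 'c'  n2⇒n3
[14] read 'd'  n3⇒n4  emit P0@[11:14]
[15] read 'a'  n4⇒n1 (via fail)
[16] read 'b'  n1⇒n2  emit P1@[16:16]
[17] read 'c'  n2⇒n3
[18] read 'd'  n3⇒n4  emit P0@[15:18]
[19] read 'e'  n4⇒n0 (via fail)
[20] read 'a'  n0⇒n1
[21] read 'b'  n1⇒n2  emit P1@[21:21]
[22] read 'c'  n2⇒n3
[23] read 'd'  n3⇒n4  emit P0@[20:23]
[24] read 'c'  n4⇒n0 (via fail)
[25] read 'd'  n0⇒n0
[26] read 'a'  n0⇒n1
[27] read 'b'  n1⇒n2  emit P1@[27:27]
[28] read 'e'  n2⇒n0 (via fail)
[29] read 'a'  n0⇒n1
[30] read 'b'  n1⇒n2  emit P1@[30:30]
[31] read 'c'  n2⇒n3
[32] read 'd'  n3⇒n4  emit P0@[29:32]

All matches (sorted): [[0,1],[2,1],[4,0],[6,1],[7,1],[12,1],[14,0],[16,1],[18,0],[21,1],[23,0],[27,1],[30,1],[32,0]]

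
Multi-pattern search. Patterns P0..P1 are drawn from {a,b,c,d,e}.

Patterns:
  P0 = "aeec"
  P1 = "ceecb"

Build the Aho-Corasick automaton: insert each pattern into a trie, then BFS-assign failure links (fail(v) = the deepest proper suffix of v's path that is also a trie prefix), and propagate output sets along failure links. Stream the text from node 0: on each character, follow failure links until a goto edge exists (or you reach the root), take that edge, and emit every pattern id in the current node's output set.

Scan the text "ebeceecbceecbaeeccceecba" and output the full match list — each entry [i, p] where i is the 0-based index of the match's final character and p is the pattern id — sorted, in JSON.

Build automaton:
Trie (insert patterns):
  n0 'ε': a→1 c→5
  n1 'a': e→2
  n2 'ae': e→3
  n3 'aee': c→4
  n4 'aeec': ·  [P0 ends]
  n5 'c': e→6
  n6 'ce': e→7
  n7 'cee': c→8
  n8 'ceec': b→9
  n9 'ceecb': ·  [P1 ends]

BFS fail/out derivation:
  n1('a'): parent n0 fail=0; on 'a' 0 → fail=0;  out ∅∪∅=∅
  n5('c'): parent n0 fail=0; on 'c' 0 → fail=0;  out ∅∪∅=∅
  n2('ae'): parent n1 fail=0; on 'e' 0 → fail=0;  out ∅∪∅=∅
  n6('ce'): parent n5 fail=0; on 'e' 0 → fail=0;  out ∅∪∅=∅
  n3('aee'): parent n2 fail=0; on 'e' 0 → fail=0;  out ∅∪∅=∅
  n7('cee'): parent n6 fail=0; on 'e' 0 → fail=0;  out ∅∪∅=∅
  n4('aeec'): parent n3 fail=0; on 'c' 0 → fail=5;  out {0}∪∅={0}
  n8('ceec'): parent n7 fail=0; on 'c' 0 → fail=5;  out ∅∪∅=∅
  n9('ceecb'): parent n8 fail=5; on 'b' 5→0 → fail=0;  out {1}∪∅={1}

Scan:
[0] read 'e'  n0⇒n0
[1] read 'b'  n0⇒n0
[2] read 'e'  n0⇒n0
[3] read 'c'  n0⇒n5
[4] read 'e'  n5⇒n6
[5] read 'e'  n6⇒n7
[6] read 'c'  n7⇒n8
[7] read 'b'  n8⇒n9  ** P1@[3:7]
[8] read 'c'  n9⇒n5 ·f
[9] read 'e'  n5⇒n6
[10] read 'e'  n6⇒n7
[11] read 'c'  n7⇒n8
[12] read 'b'  n8⇒n9  ** P1@[8:12]
[13] read 'a'  n9⇒n1 ·f
[14] read 'e'  n1⇒n2
[15] read 'e'  n2⇒n3
[16] read 'c'  n3⇒n4  ** P0@[13:16]
[17] read 'c'  n4⇒n5 ·f
[18] read 'c'  n5⇒n5 ·f
[19] read 'e'  n5⇒n6
[20] read 'e'  n6⇒n7
[21] read 'c'  n7⇒n8
[22] read 'b'  n8⇒n9  ** P1@[18:22]
[23] read 'a'  n9⇒n1 ·f

All matches (sorted): [[7,1],[12,1],[16,0],[22,1]]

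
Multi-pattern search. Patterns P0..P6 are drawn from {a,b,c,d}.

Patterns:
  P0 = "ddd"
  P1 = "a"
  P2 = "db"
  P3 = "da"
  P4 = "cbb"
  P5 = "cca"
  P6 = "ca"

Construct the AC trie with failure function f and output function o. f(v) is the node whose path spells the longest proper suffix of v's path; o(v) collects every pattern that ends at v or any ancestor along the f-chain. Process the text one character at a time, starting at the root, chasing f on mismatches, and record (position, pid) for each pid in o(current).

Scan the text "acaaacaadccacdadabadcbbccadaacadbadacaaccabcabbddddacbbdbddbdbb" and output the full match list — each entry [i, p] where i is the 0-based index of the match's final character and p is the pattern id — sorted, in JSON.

Build automaton:
Trie nodes:
  n0 'ε': a→4 c→7 d→1
  n1 'd': a→6 b→5 d→2
  n2 'dd': d→3
  n3 'ddd': ·  [P0 ends]
  n4 'a': ·  [P1 ends]
  n5 'db': ·  [P2 ends]
  n6 'da': ·  [P3 ends]
  n7 'c': a→12 b→8 c→10
  n8 'cb': b→9
  n9 'cbb': ·  [P4 ends]
  n10 'cc': a→11
  n11 'cca': ·  [P5 ends]
  n12 'ca': ·  [P6 ends]

BFS fail/out derivation:
  fail(1) 'd': from fail(0)=0 chase 'd': 0 ⇒ 0;  out=∅∪out(0)=∅
  fail(4) 'a': from fail(0)=0 chase 'a': 0 ⇒ 0;  out={1}∪out(0)={1}
  fail(7) 'c': from fail(0)=0 chase 'c': 0 ⇒ 0;  out=∅∪out(0)=∅
  fail(2) 'dd': from fail(1)=0 chase 'd': 0 ⇒ 1;  out=∅∪out(1)=∅
  fail(5) 'db': from fail(1)=0 chase 'b': 0 ⇒ 0;  out={2}∪out(0)={2}
  fail(6) 'da': from fail(1)=0 chase 'a': 0 ⇒ 4;  out={3}∪out(4)={1,3}
  fail(8) 'cb': from fail(7)=0 chase 'b': 0 ⇒ 0;  out=∅∪out(0)=∅
  fail(10) 'cc': from fail(7)=0 chase 'c': 0 ⇒ 7;  out=∅∪out(7)=∅
  fail(12) 'ca': from fail(7)=0 chase 'a': 0 ⇒ 4;  out={6}∪out(4)={1,6}
  fail(3) 'ddd': from fail(2)=1 chase 'd': 1 ⇒ 2;  out={0}∪out(2)={0}
  fail(9) 'cbb': from fail(8)=0 chase 'b': 0 ⇒ 0;  out={4}∪out(0)={4}
  fail(11) 'cca': from fail(10)=7 chase 'a': 7 ⇒ 12;  out={5}∪out(12)={1,5,6}

Scan:
[0] read 'a'  n0⇒n4  emit P1@[0:0]
[1] read 'c'  n4⇒n7 ·f
[2] read 'a'  n7⇒n12  emit P1@[2:2],P6@[1:2]
[3] read 'a'  n12⇒n4 ·f  emit P1@[3:3]
[4] read 'a'  n4⇒n4 ·f  emit P1@[4:4]
[5] read 'c'  n4⇒n7 ·f
[6] read 'a'  n7⇒n12  emit P1@[6:6],P6@[5:6]
[7] read 'a'  n12⇒n4 ·f  emit P1@[7:7]
[8] read 'd'  n4⇒n1 ·f
[9] read 'c'  n1⇒n7 ·f
[10] read 'c'  n7⇒n10
[11] read 'a'  n10⇒n11  emit P1@[11:11],P5@[9:11],P6@[10:11]
[12] read 'c'  n11⇒n7 ·f
[13] read 'd'  n7⇒n1 ·f
[14] read 'a'  n1⇒n6  emit P1@[14:14],P3@[13:14]
[15] read 'd'  n6⇒n1 ·f
[16] read 'a'  n1⇒n6  emit P1@[16:16],P3@[15:16]
[17] read 'b'  n6⇒n0 ·f
[18] read 'a'  n0⇒n4  emit P1@[18:18]
[19] read 'd'  n4⇒n1 ·f
[20] read 'c'  n1⇒n7 ·f
[21] read 'b'  n7⇒n8
[22] read 'b'  n8⇒n9  emit P4@[20:22]
[23] read 'c'  n9⇒n7 ·f
[24] read 'c'  n7⇒n10
[25] read 'a'  n10⇒n11  emit P1@[25:25],P5@[23:25],P6@[24:25]
[26] read 'd'  n11⇒n1 ·f
[27] read 'a'  n1⇒n6  emit P1@[27:27],P3@[26:27]
[28] read 'a'  n6⇒n4 ·f  emit P1@[28:28]
[29] read 'c'  n4⇒n7 ·f
[30] read 'a'  n7⇒n12  emit P1@[30:30],P6@[29:30]
[31] read 'd'  n12⇒n1 ·f
[32] read 'b'  n1⇒n5  emit P2@[31:32]
[33] read 'a'  n5⇒n4 ·f  emit P1@[33:33]
[34] read 'd'  n4⇒n1 ·f
[35] read 'a'  n1⇒n6  emit P1@[35:35],P3@[34:35]
[36] read 'c'  n6⇒n7 ·f
[37] read 'a'  n7⇒n12  emit P1@[37:37],P6@[36:37]
[38] read 'a'  n12⇒n4 ·f  emit P1@[38:38]
[39] read 'c'  n4⇒n7 ·f
[40] read 'c'  n7⇒n10
[41] read 'a'  n10⇒n11  emit P1@[41:41],P5@[39:41],P6@[40:41]
[42] read 'b'  n11⇒n0 ·f
[43] read 'c'  n0⇒n7
[44] read 'a'  n7⇒n12  emit P1@[44:44],P6@[43:44]
[45] read 'b'  n12⇒n0 ·f
[46] read 'b'  n0⇒n0
[47] read 'd'  n0⇒n1
[48] read 'd'  n1⇒n2
[49] read 'd'  n2⇒n3  emit P0@[47:49]
[50] read 'd'  n3⇒n3 ·f  emit P0@[48:50]
[51] read 'a'  n3⇒n6 ·f  emit P1@[51:51],P3@[50:51]
[52] read 'c'  n6⇒n7 ·f
[53] read 'b'  n7⇒n8
[54] read 'b'  n8⇒n9  emit P4@[52:54]
[55] read 'd'  n9⇒n1 ·f
[56] read 'b'  n1⇒n5  emit P2@[55:56]
[57] read 'd'  n5⇒n1 ·f
[58] read 'd'  n1⇒n2
[59] read 'b'  n2⇒n5 ·f  emit P2@[58:59]
[60] read 'd'  n5⇒n1 ·f
[61] read 'b'  n1⇒n5  emit P2@[60:61]
[62] read 'b'  n5⇒n0 ·f

Result: [[0,1],[2,1],[2,6],[3,1],[4,1],[6,1],[6,6],[7,1],[11,1],[11,5],[11,6],[14,1],[14,3],[16,1],[16,3],[18,1],[22,4],[25,1],[25,5],[25,6],[27,1],[27,3],[28,1],[30,1],[30,6],[32,2],[33,1],[35,1],[35,3],[37,1],[37,6],[38,1],[41,1],[41,5],[41,6],[44,1],[44,6],[49,0],[50,0],[51,1],[51,3],[54,4],[56,2],[59,2],[61,2]]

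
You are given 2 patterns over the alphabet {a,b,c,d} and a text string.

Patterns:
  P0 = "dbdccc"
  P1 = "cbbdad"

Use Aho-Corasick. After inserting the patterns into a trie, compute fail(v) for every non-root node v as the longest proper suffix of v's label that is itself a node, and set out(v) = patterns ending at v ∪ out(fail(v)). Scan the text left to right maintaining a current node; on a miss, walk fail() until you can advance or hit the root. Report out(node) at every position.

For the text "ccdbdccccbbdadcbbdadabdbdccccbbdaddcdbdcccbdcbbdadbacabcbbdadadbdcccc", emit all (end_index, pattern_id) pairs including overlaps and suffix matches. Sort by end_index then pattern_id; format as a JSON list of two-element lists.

Build:
Trie nodes:
  n0 'ε': c→7 d→1
  n1 'd': b→2
  n2 'db': d→3
  n3 'dbd': c→4
  n4 'dbdc': c→5
  n5 'dbdcc': c→6
  n6 'dbdccc': ·  ←P0
  n7 'c': b→8
  n8 'cb': b→9
  n9 'cbb': d→10
  n10 'cbbd': a→11
  n11 'cbbda': d→12
  n12 'cbbdad': ·  ←P1

Failure links (BFS by depth):
  n1('d'): parent n0 fail=0; on 'd' 0 → fail=0;  out ∅∪∅=∅
  n7('c'): parent n0 fail=0; on 'c' 0 → fail=0;  out ∅∪∅=∅
  n2('db'): parent n1 fail=0; on 'b' 0 → fail=0;  out ∅∪∅=∅
  n8('cb'): parent n7 fail=0; on 'b' 0 → fail=0;  out ∅∪∅=∅
  n3('dbd'): parent n2 fail=0; on 'd' 0 → fail=1;  out ∅∪∅=∅
  n9('cbb'): parent n8 fail=0; on 'b' 0 → fail=0;  out ∅∪∅=∅
  n4('dbdc'): parent n3 fail=1; on 'c' 1→0 → fail=7;  out ∅∪∅=∅
  n10('cbbd'): parent n9 fail=0; on 'd' 0 → fail=1;  out ∅∪∅=∅
  n5('dbdcc'): parent n4 fail=7; on 'c' 7→0 → fail=7;  out ∅∪∅=∅
  n11('cbbda'): parent n10 fail=1; on 'a' 1→0 → fail=0;  out ∅∪∅=∅
  n6('dbdccc'): parent n5 fail=7; on 'c' 7→0 → fail=7;  out {0}∪∅={0}
  n12('cbbdad'): parent n11 fail=0; on 'd' 0 → fail=1;  out {1}∪∅={1}

Run:
[0] read 'c'  n0⇒n7
[1] read 'c'  n7⇒n7 (via fail)
[2] read 'd'  n7⇒n1 (via fail)
[3] read 'b'  n1⇒n2
[4] read 'd'  n2⇒n3
[5] read 'c'  n3⇒n4
[6] read 'c'  n4⇒n5
[7] read 'c'  n5⇒n6  emit P0@[2:7]
[8] read 'c'  n6⇒n7 (via fail)
[9] read 'b'  n7⇒n8
[10] read 'b'  n8⇒n9
[11] read 'd'  n9⇒n10
[12] read 'a'  n10⇒n11
[13] read 'd'  n11⇒n12  emit P1@[8:13]
[14] read 'c'  n12⇒n7 (via fail)
[15] read 'b'  n7⇒n8
[16] read 'b'  n8⇒n9
[17] read 'd'  n9⇒n10
[18] read 'a'  n10⇒n11
[19] read 'd'  n11⇒n12  emit P1@[14:19]
[20] read 'a'  n12⇒n0 (via fail)
[21] read 'b'  n0⇒n0
[22] read 'd'  n0⇒n1
[23] read 'b'  n1⇒n2
[24] read 'd'  n2⇒n3
[25] read 'c'  n3⇒n4
[26] read 'c'  n4⇒n5
[27] read 'c'  n5⇒n6  emit P0@[22:27]
[28] read 'c'  n6⇒n7 (via fail)
[29] read 'b'  n7⇒n8
[30] read 'b'  n8⇒n9
[31] read 'd'  n9⇒n10
[32] read 'a'  n10⇒n11
[33] read 'd'  n11⇒n12  emit P1@[28:33]
[34] read 'd'  n12⇒n1 (via fail)
[35] read 'c'  n1⇒n7 (via fail)
[36] read 'd'  n7⇒n1 (via fail)
[37] read 'b'  n1⇒n2
[38] read 'd'  n2⇒n3
[39] read 'c'  n3⇒n4
[40] read 'c'  n4⇒n5
[41] read 'c'  n5⇒n6  emit P0@[36:41]
[42] read 'b'  n6⇒n8 (via fail)
[43] read 'd'  n8⇒n1 (via fail)
[44] read 'c'  n1⇒n7 (via fail)
[45] read 'b'  n7⇒n8
[46] read 'b'  n8⇒n9
[47] read 'd'  n9⇒n10
[48] read 'a'  n10⇒n11
[49] read 'd'  n11⇒n12  emit P1@[44:49]
[50] read 'b'  n12⇒n2 (via fail)
[51] read 'a'  n2⇒n0 (via fail)
[52] read 'c'  n0⇒n7
[53] read 'a'  n7⇒n0 (via fail)
[54] read 'b'  n0⇒n0
[55] read 'c'  n0⇒n7
[56] read 'b'  n7⇒n8
[57] read 'b'  n8⇒n9
[58] read 'd'  n9⇒n10
[59] read 'a'  n10⇒n11
[60] read 'd'  n11⇒n12  emit P1@[55:60]
[61] read 'a'  n12⇒n0 (via fail)
[62] read 'd'  n0⇒n1
[63] read 'b'  n1⇒n2
[64] read 'd'  n2⇒n3
[65] read 'c'  n3⇒n4
[66] read 'c'  n4⇒n5
[67] read 'c'  n5⇒n6  emit P0@[62:67]
[68] read 'c'  n6⇒n7 (via fail)

All matches (sorted): [[7,0],[13,1],[19,1],[27,0],[33,1],[41,0],[49,1],[60,1],[67,0]]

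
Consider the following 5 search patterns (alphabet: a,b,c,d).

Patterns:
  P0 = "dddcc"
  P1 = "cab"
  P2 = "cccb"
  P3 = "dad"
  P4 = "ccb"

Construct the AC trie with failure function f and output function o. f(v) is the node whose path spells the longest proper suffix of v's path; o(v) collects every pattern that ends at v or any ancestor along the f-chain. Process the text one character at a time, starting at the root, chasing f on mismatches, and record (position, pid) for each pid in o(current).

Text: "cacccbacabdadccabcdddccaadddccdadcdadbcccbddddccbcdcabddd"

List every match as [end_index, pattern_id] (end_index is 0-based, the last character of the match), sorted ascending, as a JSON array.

Construct AC machine:
Trie (insert patterns):
  n0 'ε': c→6 d→1
  n1 'd': a→12 d→2
  n2 'dd': d→3
  n3 'ddd': c→4
  n4 'dddc': c→5
  n5 'dddcc': ·  [P0 ends]
  n6 'c': a→7 c→9
  n7 'ca': b→8
  n8 'cab': ·  [P1 ends]
  n9 'cc': b→14 c→10
  n10 'ccc': b→11
  n11 'cccb': ·  [P2 ends]
  n12 'da': d→13
  n13 'dad': ·  [P3 ends]
  n14 'ccb': ·  [P4 ends]

Failure links (BFS by depth):
  n1('d'): parent n0 fail=0; on 'd' 0 → fail=0;  out ∅∪∅=∅
  n6('c'): parent n0 fail=0; on 'c' 0 → fail=0;  out ∅∪∅=∅
  n2('dd'): parent n1 fail=0; on 'd' 0 → fail=1;  out ∅∪∅=∅
  n7('ca'): parent n6 fail=0; on 'a' 0 → fail=0;  out ∅∪∅=∅
  n9('cc'): parent n6 fail=0; on 'c' 0 → fail=6;  out ∅∪∅=∅
  n12('da'): parent n1 fail=0; on 'a' 0 → fail=0;  out ∅∪∅=∅
  n3('ddd'): parent n2 fail=1; on 'd' 1 → fail=2;  out ∅∪∅=∅
  n8('cab'): parent n7 fail=0; on 'b' 0 → fail=0;  out {1}∪∅={1}
  n10('ccc'): parent n9 fail=6; on 'c' 6 → fail=9;  out ∅∪∅=∅
  n13('dad'): parent n12 fail=0; on 'd' 0 → fail=1;  out {3}∪∅={3}
  n14('ccb'): parent n9 fail=6; on 'b' 6→0 → fail=0;  out {4}∪∅={4}
  n4('dddc'): parent n3 fail=2; on 'c' 2→1→0 → fail=6;  out ∅∪∅=∅
  n11('cccb'): parent n10 fail=9; on 'b' 9 → fail=14;  out {2}∪{4}={2,4}
  n5('dddcc'): parent n4 fail=6; on 'c' 6 → fail=9;  out {0}∪∅={0}

Scan:
pos 0 'c': at 6
pos 1 'a': at 7
pos 2 'c': at 6 ·f
pos 3 'c': at 9
pos 4 'c': at 10
pos 5 'b': at 11  ** P2@[2:5],P4@[3:5]
pos 6 'a': at 0 ·f
pos 7 'c': at 6
pos 8 'a': at 7
pos 9 'b': at 8  ** P1@[7:9]
pos 10 'd': at 1 ·f
pos 11 'a': at 12
pos 12 'd': at 13  ** P3@[10:12]
pos 13 'c': at 6 ·f
pos 14 'c': at 9
pos 15 'a': at 7 ·f
pos 16 'b': at 8  ** P1@[14:16]
pos 17 'c': at 6 ·f
pos 18 'd': at 1 ·f
pos 19 'd': at 2
pos 20 'd': at 3
pos 21 'c': at 4
pos 22 'c': at 5  ** P0@[18:22]
pos 23 'a': at 7 ·f
pos 24 'a': at 0 ·f
pos 25 'd': at 1
pos 26 'd': at 2
pos 27 'd': at 3
pos 28 'c': at 4
pos 29 'c': at 5  ** P0@[25:29]
pos 30 'd': at 1 ·f
pos 31 'a': at 12
pos 32 'd': at 13  ** P3@[30:32]
pos 33 'c': at 6 ·f
pos 34 'd': at 1 ·f
pos 35 'a': at 12
pos 36 'd': at 13  ** P3@[34:36]
pos 37 'b': at 0 ·f
pos 38 'c': at 6
pos 39 'c': at 9
pos 40 'c': at 10
pos 41 'b': at 11  ** P2@[38:41],P4@[39:41]
pos 42 'd': at 1 ·f
pos 43 'd': at 2
pos 44 'd': at 3
pos 45 'd': at 3 ·f
pos 46 'c': at 4
pos 47 'c': at 5  ** P0@[43:47]
pos 48 'b': at 14 ·f  ** P4@[46:48]
pos 49 'c': at 6 ·f
pos 50 'd': at 1 ·f
pos 51 'c': at 6 ·f
pos 52 'a': at 7
pos 53 'b': at 8  ** P1@[51:53]
pos 54 'd': at 1 ·f
pos 55 'd': at 2
pos 56 'd': at 3

Matches: [[5,2],[5,4],[9,1],[12,3],[16,1],[22,0],[29,0],[32,3],[36,3],[41,2],[41,4],[47,0],[48,4],[53,1]]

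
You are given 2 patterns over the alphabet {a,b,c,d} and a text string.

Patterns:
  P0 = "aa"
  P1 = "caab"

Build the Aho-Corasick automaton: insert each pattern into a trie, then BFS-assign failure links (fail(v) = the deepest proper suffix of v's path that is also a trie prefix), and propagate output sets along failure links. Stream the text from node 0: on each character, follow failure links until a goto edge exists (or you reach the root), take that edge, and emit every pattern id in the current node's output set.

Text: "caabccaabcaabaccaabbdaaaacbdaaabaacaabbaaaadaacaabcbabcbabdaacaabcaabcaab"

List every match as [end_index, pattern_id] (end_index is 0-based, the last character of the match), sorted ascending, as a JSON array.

Construct AC machine:
Trie (insert patterns):
  0='ε' goto a→1 c→3
  1='a' goto a→2
  2='aa' goto ·  ←P0
  3='c' goto a→4
  4='ca' goto a→5
  5='caa' goto b→6
  6='caab' goto ·  ←P1

BFS fail/out derivation:
  n1('a'): parent n0 fail=0; on 'a' 0 → fail=0;  out ∅∪∅=∅
  n3('c'): parent n0 fail=0; on 'c' 0 → fail=0;  out ∅∪∅=∅
  n2('aa'): parent n1 fail=0; on 'a' 0 → fail=1;  out {0}∪∅={0}
  n4('ca'): parent n3 fail=0; on 'a' 0 → fail=1;  out ∅∪∅=∅
  n5('caa'): parent n4 fail=1; on 'a' 1 → fail=2;  out ∅∪{0}={0}
  n6('caab'): parent n5 fail=2; on 'b' 2→1→0 → fail=0;  out {1}∪∅={1}

Text stream:
pos 0 'c': at 3
pos 1 'a': at 4
pos 2 'a': at 5  emit P0@[1:2]
pos 3 'b': at 6  emit P1@[0:3]
pos 4 'c': at 3 (fail-walked)
pos 5 'c': at 3 (fail-walked)
pos 6 'a': at 4
pos 7 'a': at 5  emit P0@[6:7]
pos 8 'b': at 6  emit P1@[5:8]
pos 9 'c': at 3 (fail-walked)
pos 10 'a': at 4
pos 11 'a': at 5  emit P0@[10:11]
pos 12 'b': at 6  emit P1@[9:12]
pos 13 'a': at 1 (fail-walked)
pos 14 'c': at 3 (fail-walked)
pos 15 'c': at 3 (fail-walked)
pos 16 'a': at 4
pos 17 'a': at 5  emit P0@[16:17]
pos 18 'b': at 6  emit P1@[15:18]
pos 19 'b': at 0 (fail-walked)
pos 20 'd': at 0
pos 21 'a': at 1
pos 22 'a': at 2  emit P0@[21:22]
pos 23 'a': at 2 (fail-walked)  emit P0@[22:23]
pos 24 'a': at 2 (fail-walked)  emit P0@[23:24]
pos 25 'c': at 3 (fail-walked)
pos 26 'b': at 0 (fail-walked)
pos 27 'd': at 0
pos 28 'a': at 1
pos 29 'a': at 2  emit P0@[28:29]
pos 30 'a': at 2 (fail-walked)  emit P0@[29:30]
pos 31 'b': at 0 (fail-walked)
pos 32 'a': at 1
pos 33 'a': at 2  emit P0@[32:33]
pos 34 'c': at 3 (fail-walked)
pos 35 'a': at 4
pos 36 'a': at 5  emit P0@[35:36]
pos 37 'b': at 6  emit P1@[34:37]
pos 38 'b': at 0 (fail-walked)
pos 39 'a': at 1
pos 40 'a': at 2  emit P0@[39:40]
pos 41 'a': at 2 (fail-walked)  emit P0@[40:41]
pos 42 'a': at 2 (fail-walked)  emit P0@[41:42]
pos 43 'd': at 0 (fail-walked)
pos 44 'a': at 1
pos 45 'a': at 2  emit P0@[44:45]
pos 46 'c': at 3 (fail-walked)
pos 47 'a': at 4
pos 48 'a': at 5  emit P0@[47:48]
pos 49 'b': at 6  emit P1@[46:49]
pos 50 'c': at 3 (fail-walked)
pos 51 'b': at 0 (fail-walked)
pos 52 'a': at 1
pos 53 'b': at 0 (fail-walked)
pos 54 'c': at 3
pos 55 'b': at 0 (fail-walked)
pos 56 'a': at 1
pos 57 'b': at 0 (fail-walked)
pos 58 'd': at 0
pos 59 'a': at 1
pos 60 'a': at 2  emit P0@[59:60]
pos 61 'c': at 3 (fail-walked)
pos 62 'a': at 4
pos 63 'a': at 5  emit P0@[62:63]
pos 64 'b': at 6  emit P1@[61:64]
pos 65 'c': at 3 (fail-walked)
pos 66 'a': at 4
pos 67 'a': at 5  emit P0@[66:67]
pos 68 'b': at 6  emit P1@[65:68]
pos 69 'c': at 3 (fail-walked)
pos 70 'a': at 4
pos 71 'a': at 5  emit P0@[70:71]
pos 72 'b': at 6  emit P1@[69:72]

All matches (sorted): [[2,0],[3,1],[7,0],[8,1],[11,0],[12,1],[17,0],[18,1],[22,0],[23,0],[24,0],[29,0],[30,0],[33,0],[36,0],[37,1],[40,0],[41,0],[42,0],[45,0],[48,0],[49,1],[60,0],[63,0],[64,1],[67,0],[68,1],[71,0],[72,1]]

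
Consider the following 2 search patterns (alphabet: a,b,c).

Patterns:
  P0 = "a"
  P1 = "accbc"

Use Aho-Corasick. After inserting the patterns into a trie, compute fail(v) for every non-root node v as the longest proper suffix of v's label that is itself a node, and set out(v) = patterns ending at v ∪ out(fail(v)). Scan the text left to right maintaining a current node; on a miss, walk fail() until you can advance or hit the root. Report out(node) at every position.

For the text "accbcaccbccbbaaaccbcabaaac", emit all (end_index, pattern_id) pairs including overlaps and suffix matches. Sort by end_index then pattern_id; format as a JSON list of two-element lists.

Construct AC machine:
Trie (insert patterns):
  n0 'ε': a→1
  n1 'a': c→2  ←P0
  n2 'ac': c→3
  n3 'acc': b→4
  n4 'accb': c→5
  n5 'accbc': ·  ←P1

Failure links (BFS by depth):
  n1('a'): parent n0 fail=0; on 'a' 0 → fail=0;  out {0}∪∅={0}
  n2('ac'): parent n1 fail=0; on 'c' 0 → fail=0;  out ∅∪∅=∅
  n3('acc'): parent n2 fail=0; on 'c' 0 → fail=0;  out ∅∪∅=∅
  n4('accb'): parent n3 fail=0; on 'b' 0 → fail=0;  out ∅∪∅=∅
  n5('accbc'): parent n4 fail=0; on 'c' 0 → fail=0;  out {1}∪∅={1}

Run:
i=0 'a': node 0→1  → match P0@[0:0]
i=1 'c': node 1→2
i=2 'c': node 2→3
i=3 'b': node 3→4
i=4 'c': node 4→5  → match P1@[0:4]
i=5 'a': node 5→1 (via fail)  → match P0@[5:5]
i=6 'c': node 1→2
i=7 'c': node 2→3
i=8 'b': node 3→4
i=9 'c': node 4→5  → match P1@[5:9]
i=10 'c': node 5→0 (via fail)
i=11 'b': node 0→0
i=12 'b': node 0→0
i=13 'a': node 0→1  → match P0@[13:13]
i=14 'a': node 1→1 (via fail)  → match P0@[14:14]
i=15 'a': node 1→1 (via fail)  → match P0@[15:15]
i=16 'c': node 1→2
i=17 'c': node 2→3
i=18 'b': node 3→4
i=19 'c': node 4→5  → match P1@[15:19]
i=20 'a': node 5→1 (via fail)  → match P0@[20:20]
i=21 'b': node 1→0 (via fail)
i=22 'a': node 0→1  → match P0@[22:22]
i=23 'a': node 1→1 (via fail)  → match P0@[23:23]
i=24 'a': node 1→1 (via fail)  → match P0@[24:24]
i=25 'c': node 1→2

Matches: [[0,0],[4,1],[5,0],[9,1],[13,0],[14,0],[15,0],[19,1],[20,0],[22,0],[23,0],[24,0]]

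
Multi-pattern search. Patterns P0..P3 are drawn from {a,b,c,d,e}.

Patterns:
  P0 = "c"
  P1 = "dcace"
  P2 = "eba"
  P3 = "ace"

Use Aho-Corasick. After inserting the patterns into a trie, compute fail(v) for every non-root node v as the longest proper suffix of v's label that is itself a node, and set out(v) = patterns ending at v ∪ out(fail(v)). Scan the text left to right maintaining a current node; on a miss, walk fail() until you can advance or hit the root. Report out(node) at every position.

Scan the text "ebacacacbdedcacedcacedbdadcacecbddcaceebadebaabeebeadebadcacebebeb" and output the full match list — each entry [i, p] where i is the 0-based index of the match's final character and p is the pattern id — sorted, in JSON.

Build automaton:
Trie (insert patterns):
  n0 'ε': a→10 c→1 d→2 e→7
  n1 'c': ·  ←P0
  n2 'd': c→3
  n3 'dc': a→4
  n4 'dca': c→5
  n5 'dcac': e→6
  n6 'dcace': ·  ←P1
  n7 'e': b→8
  n8 'eb': a→9
  n9 'eba': ·  ←P2
  n10 'a': c→11
  n11 'ac': e→12
  n12 'ace': ·  ←P3

BFS fail/out derivation:
  fail(1) 'c': from fail(0)=0 chase 'c': 0 ⇒ 0;  out={0}∪out(0)={0}
  fail(2) 'd': from fail(0)=0 chase 'd': 0 ⇒ 0;  out=∅∪out(0)=∅
  fail(7) 'e': from fail(0)=0 chase 'e': 0 ⇒ 0;  out=∅∪out(0)=∅
  fail(10) 'a': from fail(0)=0 chase 'a': 0 ⇒ 0;  out=∅∪out(0)=∅
  fail(3) 'dc': from fail(2)=0 chase 'c': 0 ⇒ 1;  out=∅∪out(1)={0}
  fail(8) 'eb': from fail(7)=0 chase 'b': 0 ⇒ 0;  out=∅∪out(0)=∅
  fail(11) 'ac': from fail(10)=0 chase 'c': 0 ⇒ 1;  out=∅∪out(1)={0}
  fail(4) 'dca': from fail(3)=1 chase 'a': 1→0 ⇒ 10;  out=∅∪out(10)=∅
  fail(9) 'eba': from fail(8)=0 chase 'a': 0 ⇒ 10;  out={2}∪out(10)={2}
  fail(12) 'ace': from fail(11)=1 chase 'e': 1→0 ⇒ 7;  out={3}∪out(7)={3}
  fail(5) 'dcac': from fail(4)=10 chase 'c': 10 ⇒ 11;  out=∅∪out(11)={0}
  fail(6) 'dcace': from fail(5)=11 chase 'e': 11 ⇒ 12;  out={1}∪out(12)={1,3}

Scan:
[0] read 'e'  n0⇒n7
[1] read 'b'  n7⇒n8
[2] read 'a'  n8⇒n9  emit P2@[0:2]
[3] read 'c'  n9⇒n11 (fail-walked)  emit P0@[3:3]
[4] read 'a'  n11⇒n10 (fail-walked)
[5] read 'c'  n10⇒n11  emit P0@[5:5]
[6] read 'a'  n11⇒n10 (fail-walked)
[7] read 'c'  n10⇒n11  emit P0@[7:7]
[8] read 'b'  n11⇒n0 (fail-walked)
[9] read 'd'  n0⇒n2
[10] read 'e'  n2⇒n7 (fail-walked)
[11] read 'd'  n7⇒n2 (fail-walked)
[12] read 'c'  n2⇒n3  emit P0@[12:12]
[13] read 'a'  n3⇒n4
[14] read 'c'  n4⇒n5  emit P0@[14:14]
[15] read 'e'  n5⇒n6  emit P1@[11:15],P3@[13:15]
[16] read 'd'  n6⇒n2 (fail-walked)
[17] read 'c'  n2⇒n3  emit P0@[17:17]
[18] read 'a'  n3⇒n4
[19] read 'c'  n4⇒n5  emit P0@[19:19]
[20] read 'e'  n5⇒n6  emit P1@[16:20],P3@[18:20]
[21] read 'd'  n6⇒n2 (fail-walked)
[22] read 'b'  n2⇒n0 (fail-walked)
[23] read 'd'  n0⇒n2
[24] read 'a'  n2⇒n10 (fail-walked)
[25] read 'd'  n10⇒n2 (fail-walked)
[26] read 'c'  n2⇒n3  emit P0@[26:26]
[27] read 'a'  n3⇒n4
[28] read 'c'  n4⇒n5  emit P0@[28:28]
[29] read 'e'  n5⇒n6  emit P1@[25:29],P3@[27:29]
[30] read 'c'  n6⇒n1 (fail-walked)  emit P0@[30:30]
[31] read 'b'  n1⇒n0 (fail-walked)
[32] read 'd'  n0⇒n2
[33] read 'd'  n2⇒n2 (fail-walked)
[34] read 'c'  n2⇒n3  emit P0@[34:34]
[35] read 'a'  n3⇒n4
[36] read 'c'  n4⇒n5  emit P0@[36:36]
[37] read 'e'  n5⇒n6  emit P1@[33:37],P3@[35:37]
[38] read 'e'  n6⇒n7 (fail-walked)
[39] read 'b'  n7⇒n8
[40] read 'a'  n8⇒n9  emit P2@[38:40]
[41] read 'd'  n9⇒n2 (fail-walked)
[42] read 'e'  n2⇒n7 (fail-walked)
[43] read 'b'  n7⇒n8
[44] read 'a'  n8⇒n9  emit P2@[42:44]
[45] read 'a'  n9⇒n10 (fail-walked)
[46] read 'b'  n10⇒n0 (fail-walked)
[47] read 'e'  n0⇒n7
[48] read 'e'  n7⇒n7 (fail-walked)
[49] read 'b'  n7⇒n8
[50] read 'e'  n8⇒n7 (fail-walked)
[51] read 'a'  n7⇒n10 (fail-walked)
[52] read 'd'  n10⇒n2 (fail-walked)
[53] read 'e'  n2⇒n7 (fail-walked)
[54] read 'b'  n7⇒n8
[55] read 'a'  n8⇒n9  emit P2@[53:55]
[56] read 'd'  n9⇒n2 (fail-walked)
[57] read 'c'  n2⇒n3  emit P0@[57:57]
[58] read 'a'  n3⇒n4
[59] read 'c'  n4⇒n5  emit P0@[59:59]
[60] read 'e'  n5⇒n6  emit P1@[56:60],P3@[58:60]
[61] read 'b'  n6⇒n8 (fail-walked)
[62] read 'e'  n8⇒n7 (fail-walked)
[63] read 'b'  n7⇒n8
[64] read 'e'  n8⇒n7 (fail-walked)
[65] read 'b'  n7⇒n8

All matches (sorted): [[2,2],[3,0],[5,0],[7,0],[12,0],[14,0],[15,1],[15,3],[17,0],[19,0],[20,1],[20,3],[26,0],[28,0],[29,1],[29,3],[30,0],[34,0],[36,0],[37,1],[37,3],[40,2],[44,2],[55,2],[57,0],[59,0],[60,1],[60,3]]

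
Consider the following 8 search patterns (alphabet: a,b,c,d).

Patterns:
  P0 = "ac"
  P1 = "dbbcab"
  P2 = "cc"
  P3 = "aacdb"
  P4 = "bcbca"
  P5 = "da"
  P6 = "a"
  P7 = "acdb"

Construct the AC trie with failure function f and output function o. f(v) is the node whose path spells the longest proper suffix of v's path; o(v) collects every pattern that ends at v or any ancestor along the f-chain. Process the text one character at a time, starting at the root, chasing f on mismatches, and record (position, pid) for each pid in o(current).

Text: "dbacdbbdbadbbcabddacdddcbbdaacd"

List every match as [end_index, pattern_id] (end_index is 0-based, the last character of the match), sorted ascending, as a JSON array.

Build automaton:
Trie nodes:
  0='ε' goto a→1 b→15 c→9 d→3
  1='a' goto a→11 c→2  [P6 ends]
  2='ac' goto d→21  [P0 ends]
  3='d' goto a→20 b→4
  4='db' goto b→5
  5='dbb' goto c→6
  6='dbbc' goto a→7
  7='dbbca' goto b→8
  8='dbbcab' goto ·  [P1 ends]
  9='c' goto c→10
  10='cc' goto ·  [P2 ends]
  11='aa' goto c→12
  12='aac' goto d→13
  13='aacd' goto b→14
  14='aacdb' goto ·  [P3 ends]
  15='b' goto c→16
  16='bc' goto b→17
  17='bcb' goto c→18
  18='bcbc' goto a→19
  19='bcbca' goto ·  [P4 ends]
  20='da' goto ·  [P5 ends]
  21='acd' goto b→22
  22='acdb' goto ·  [P7 ends]

BFS fail/out derivation:
  fail(1) 'a': from fail(0)=0 chase 'a': 0 ⇒ 0;  out={6}∪out(0)={6}
  fail(3) 'd': from fail(0)=0 chase 'd': 0 ⇒ 0;  out=∅∪out(0)=∅
  fail(9) 'c': from fail(0)=0 chase 'c': 0 ⇒ 0;  out=∅∪out(0)=∅
  fail(15) 'b': from fail(0)=0 chase 'b': 0 ⇒ 0;  out=∅∪out(0)=∅
  fail(2) 'ac': from fail(1)=0 chase 'c': 0 ⇒ 9;  out={0}∪out(9)={0}
  fail(4) 'db': from fail(3)=0 chase 'b': 0 ⇒ 15;  out=∅∪out(15)=∅
  fail(10) 'cc': from fail(9)=0 chase 'c': 0 ⇒ 9;  out={2}∪out(9)={2}
  fail(11) 'aa': from fail(1)=0 chase 'a': 0 ⇒ 1;  out=∅∪out(1)={6}
  fail(16) 'bc': from fail(15)=0 chase 'c': 0 ⇒ 9;  out=∅∪out(9)=∅
  fail(20) 'da': from fail(3)=0 chase 'a': 0 ⇒ 1;  out={5}∪out(1)={5,6}
  fail(5) 'dbb': from fail(4)=15 chase 'b': 15→0 ⇒ 15;  out=∅∪out(15)=∅
  fail(12) 'aac': from fail(11)=1 chase 'c': 1 ⇒ 2;  out=∅∪out(2)={0}
  fail(17) 'bcb': from fail(16)=9 chase 'b': 9→0 ⇒ 15;  out=∅∪out(15)=∅
  fail(21) 'acd': from fail(2)=9 chase 'd': 9→0 ⇒ 3;  out=∅∪out(3)=∅
  fail(6) 'dbbc': from fail(5)=15 chase 'c': 15 ⇒ 16;  out=∅∪out(16)=∅
  fail(13) 'aacd': from fail(12)=2 chase 'd': 2 ⇒ 21;  out=∅∪out(21)=∅
  fail(18) 'bcbc': from fail(17)=15 chase 'c': 15 ⇒ 16;  out=∅∪out(16)=∅
  fail(22) 'acdb': from fail(21)=3 chase 'b': 3 ⇒ 4;  out={7}∪out(4)={7}
  fail(7) 'dbbca': from fail(6)=16 chase 'a': 16→9→0 ⇒ 1;  out=∅∪out(1)={6}
  fail(14) 'aacdb': from fail(13)=21 chase 'b': 21 ⇒ 22;  out={3}∪out(22)={3,7}
  fail(19) 'bcbca': from fail(18)=16 chase 'a': 16→9→0 ⇒ 1;  out={4}∪out(1)={4,6}
  fail(8) 'dbbcab': from fail(7)=1 chase 'b': 1→0 ⇒ 15;  out={1}∪out(15)={1}

Run:
[0] read 'd'  n0⇒n3
[1] read 'b'  n3⇒n4
[2] read 'a'  n4⇒n1 (fail-walked)  ** P6@[2:2]
[3] read 'c'  n1⇒n2  ** P0@[2:3]
[4] read 'd'  n2⇒n21
[5] read 'b'  n21⇒n22  ** P7@[2:5]
[6] read 'b'  n22⇒n5 (fail-walked)
[7] read 'd'  n5⇒n3 (fail-walked)
[8] read 'b'  n3⇒n4
[9] read 'a'  n4⇒n1 (fail-walked)  ** P6@[9:9]
[10] read 'd'  n1⇒n3 (fail-walked)
[11] read 'b'  n3⇒n4
[12] read 'b'  n4⇒n5
[13] read 'c'  n5⇒n6
[14] read 'a'  n6⇒n7  ** P6@[14:14]
[15] read 'b'  n7⇒n8  ** P1@[10:15]
[16] read 'd'  n8⇒n3 (fail-walked)
[17] read 'd'  n3⇒n3 (fail-walked)
[18] read 'a'  n3⇒n20  ** P5@[17:18],P6@[18:18]
[19] read 'c'  n20⇒n2 (fail-walked)  ** P0@[18:19]
[20] read 'd'  n2⇒n21
[21] read 'd'  n21⇒n3 (fail-walked)
[22] read 'd'  n3⇒n3 (fail-walked)
[23] read 'c'  n3⇒n9 (fail-walked)
[24] read 'b'  n9⇒n15 (fail-walked)
[25] read 'b'  n15⇒n15 (fail-walked)
[26] read 'd'  n15⇒n3 (fail-walked)
[27] read 'a'  n3⇒n20  ** P5@[26:27],P6@[27:27]
[28] read 'a'  n20⇒n11 (fail-walked)  ** P6@[28:28]
[29] read 'c'  n11⇒n12  ** P0@[28:29]
[30] read 'd'  n12⇒n13

Matches: [[2,6],[3,0],[5,7],[9,6],[14,6],[15,1],[18,5],[18,6],[19,0],[27,5],[27,6],[28,6],[29,0]]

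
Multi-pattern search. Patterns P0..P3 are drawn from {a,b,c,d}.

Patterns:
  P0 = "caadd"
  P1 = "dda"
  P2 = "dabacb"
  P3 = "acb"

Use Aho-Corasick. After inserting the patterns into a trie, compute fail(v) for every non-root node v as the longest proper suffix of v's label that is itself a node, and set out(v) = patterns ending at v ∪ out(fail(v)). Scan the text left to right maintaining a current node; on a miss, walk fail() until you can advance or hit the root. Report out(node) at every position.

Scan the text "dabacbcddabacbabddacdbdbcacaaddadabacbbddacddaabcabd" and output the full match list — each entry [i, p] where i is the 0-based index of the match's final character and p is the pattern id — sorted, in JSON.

Build automaton:
Trie (insert patterns):
  0='ε' goto a→14 c→1 d→6
  1='c' goto a→2
  2='ca' goto a→3
  3='caa' goto d→4
  4='caad' goto d→5
  5='caadd' goto ·  ←P0
  6='d' goto a→9 d→7
  7='dd' goto a→8
  8='dda' goto ·  ←P1
  9='da' goto b→10
  10='dab' goto a→11
  11='daba' goto c→12
  12='dabac' goto b→13
  13='dabacb' goto ·  ←P2
  14='a' goto c→15
  15='ac' goto b→16
  16='acb' goto ·  ←P3

Failure links (BFS by depth):
  fail(1) 'c': from fail(0)=0 chase 'c': 0 ⇒ 0;  out=∅∪out(0)=∅
  fail(6) 'd': from fail(0)=0 chase 'd': 0 ⇒ 0;  out=∅∪out(0)=∅
  fail(14) 'a': from fail(0)=0 chase 'a': 0 ⇒ 0;  out=∅∪out(0)=∅
  fail(2) 'ca': from fail(1)=0 chase 'a': 0 ⇒ 14;  out=∅∪out(14)=∅
  fail(7) 'dd': from fail(6)=0 chase 'd': 0 ⇒ 6;  out=∅∪out(6)=∅
  fail(9) 'da': from fail(6)=0 chase 'a': 0 ⇒ 14;  out=∅∪out(14)=∅
  fail(15) 'ac': from fail(14)=0 chase 'c': 0 ⇒ 1;  out=∅∪out(1)=∅
  fail(3) 'caa': from fail(2)=14 chase 'a': 14→0 ⇒ 14;  out=∅∪out(14)=∅
  fail(8) 'dda': from fail(7)=6 chase 'a': 6 ⇒ 9;  out={1}∪out(9)={1}
  fail(10) 'dab': from fail(9)=14 chase 'b': 14→0 ⇒ 0;  out=∅∪out(0)=∅
  fail(16) 'acb': from fail(15)=1 chase 'b': 1→0 ⇒ 0;  out={3}∪out(0)={3}
  fail(4) 'caad': from fail(3)=14 chase 'd': 14→0 ⇒ 6;  out=∅∪out(6)=∅
  fail(11) 'daba': from fail(10)=0 chase 'a': 0 ⇒ 14;  out=∅∪out(14)=∅
  fail(5) 'caadd': from fail(4)=6 chase 'd': 6 ⇒ 7;  out={0}∪out(7)={0}
  fail(12) 'dabac': from fail(11)=14 chase 'c': 14 ⇒ 15;  out=∅∪out(15)=∅
  fail(13) 'dabacb': from fail(12)=15 chase 'b': 15 ⇒ 16;  out={2}∪out(16)={2,3}

Run:
pos 0 'd': at 6
pos 1 'a': at 9
pos 2 'b': at 10
pos 3 'a': at 11
pos 4 'c': at 12
pos 5 'b': at 13  emit P2@[0:5],P3@[3:5]
pos 6 'c': at 1 (via fail)
pos 7 'd': at 6 (via fail)
pos 8 'd': at 7
pos 9 'a': at 8  emit P1@[7:9]
pos 10 'b': at 10 (via fail)
pos 11 'a': at 11
pos 12 'c': at 12
pos 13 'b': at 13  emit P2@[8:13],P3@[11:13]
pos 14 'a': at 14 (via fail)
pos 15 'b': at 0 (via fail)
pos 16 'd': at 6
pos 17 'd': at 7
pos 18 'a': at 8  emit P1@[16:18]
pos 19 'c': at 15 (via fail)
pos 20 'd': at 6 (via fail)
pos 21 'b': at 0 (via fail)
pos 22 'd': at 6
pos 23 'b': at 0 (via fail)
pos 24 'c': at 1
pos 25 'a': at 2
pos 26 'c': at 15 (via fail)
pos 27 'a': at 2 (via fail)
pos 28 'a': at 3
pos 29 'd': at 4
pos 30 'd': at 5  emit P0@[26:30]
pos 31 'a': at 8 (via fail)  emit P1@[29:31]
pos 32 'd': at 6 (via fail)
pos 33 'a': at 9
pos 34 'b': at 10
pos 35 'a': at 11
pos 36 'c': at 12
pos 37 'b': at 13  emit P2@[32:37],P3@[35:37]
pos 38 'b': at 0 (via fail)
pos 39 'd': at 6
pos 40 'd': at 7
pos 41 'a': at 8  emit P1@[39:41]
pos 42 'c': at 15 (via fail)
pos 43 'd': at 6 (via fail)
pos 44 'd': at 7
pos 45 'a': at 8  emit P1@[43:45]
pos 46 'a': at 14 (via fail)
pos 47 'b': at 0 (via fail)
pos 48 'c': at 1
pos 49 'a': at 2
pos 50 'b': at 0 (via fail)
pos 51 'd': at 6

Matches: [[5,2],[5,3],[9,1],[13,2],[13,3],[18,1],[30,0],[31,1],[37,2],[37,3],[41,1],[45,1]]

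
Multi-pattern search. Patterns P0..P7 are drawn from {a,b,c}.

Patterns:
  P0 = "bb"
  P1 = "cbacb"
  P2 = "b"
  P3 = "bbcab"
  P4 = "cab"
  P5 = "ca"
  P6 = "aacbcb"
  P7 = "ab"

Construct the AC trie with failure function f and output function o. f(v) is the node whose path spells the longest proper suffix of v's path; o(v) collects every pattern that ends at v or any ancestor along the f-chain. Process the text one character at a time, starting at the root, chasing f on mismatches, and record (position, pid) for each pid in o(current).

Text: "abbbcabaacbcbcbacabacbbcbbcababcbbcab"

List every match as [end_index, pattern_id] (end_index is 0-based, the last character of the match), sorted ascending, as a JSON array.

Construct AC machine:
Trie (insert patterns):
  0='ε' goto a→13 b→1 c→3
  1='b' goto b→2  ←P2
  2='bb' goto c→8  ←P0
  3='c' goto a→11 b→4
  4='cb' goto a→5
  5='cba' goto c→6
  6='cbac' goto b→7
  7='cbacb' goto ·  ←P1
  8='bbc' goto a→9
  9='bbca' goto b→10
  10='bbcab' goto ·  ←P3
  11='ca' goto b→12  ←P5
  12='cab' goto ·  ←P4
  13='a' goto a→14 b→19
  14='aa' goto c→15
  15='aac' goto b→16
  16='aacb' goto c→17
  17='aacbc' goto b→18
  18='aacbcb' goto ·  ←P6
  19='ab' goto ·  ←P7

Failure links (BFS by depth):
  fail(1) 'b': from fail(0)=0 chase 'b': 0 ⇒ 0;  out={2}∪out(0)={2}
  fail(3) 'c': from fail(0)=0 chase 'c': 0 ⇒ 0;  out=∅∪out(0)=∅
  fail(13) 'a': from fail(0)=0 chase 'a': 0 ⇒ 0;  out=∅∪out(0)=∅
  fail(2) 'bb': from fail(1)=0 chase 'b': 0 ⇒ 1;  out={0}∪out(1)={0,2}
  fail(4) 'cb': from fail(3)=0 chase 'b': 0 ⇒ 1;  out=∅∪out(1)={2}
  fail(11) 'ca': from fail(3)=0 chase 'a': 0 ⇒ 13;  out={5}∪out(13)={5}
  fail(14) 'aa': from fail(13)=0 chase 'a': 0 ⇒ 13;  out=∅∪out(13)=∅
  fail(19) 'ab': from fail(13)=0 chase 'b': 0 ⇒ 1;  out={7}∪out(1)={2,7}
  fail(5) 'cba': from fail(4)=1 chase 'a': 1→0 ⇒ 13;  out=∅∪out(13)=∅
  fail(8) 'bbc': from fail(2)=1 chase 'c': 1→0 ⇒ 3;  out=∅∪out(3)=∅
  fail(12) 'cab': from fail(11)=13 chase 'b': 13 ⇒ 19;  out={4}∪out(19)={2,4,7}
  fail(15) 'aac': from fail(14)=13 chase 'c': 13→0 ⇒ 3;  out=∅∪out(3)=∅
  fail(6) 'cbac': from fail(5)=13 chase 'c': 13→0 ⇒ 3;  out=∅∪out(3)=∅
  fail(9) 'bbca': from fail(8)=3 chase 'a': 3 ⇒ 11;  out=∅∪out(11)={5}
  fail(16) 'aacb': from fail(15)=3 chase 'b': 3 ⇒ 4;  out=∅∪out(4)={2}
  fail(7) 'cbacb': from fail(6)=3 chase 'b': 3 ⇒ 4;  out={1}∪out(4)={1,2}
  fail(10) 'bbcab': from fail(9)=11 chase 'b': 11 ⇒ 12;  out={3}∪out(12)={2,3,4,7}
  fail(17) 'aacbc': from fail(16)=4 chase 'c': 4→1→0 ⇒ 3;  out=∅∪out(3)=∅
  fail(18) 'aacbcb': from fail(17)=3 chase 'b': 3 ⇒ 4;  out={6}∪out(4)={2,6}

Text stream:
i=0 'a': node 0→13
i=1 'b': node 13→19  → match P2@[1:1],P7@[0:1]
i=2 'b': node 19→2 (via fail)  → match P0@[1:2],P2@[2:2]
i=3 'b': node 2→2 (via fail)  → match P0@[2:3],P2@[3:3]
i=4 'c': node 2→8
i=5 'a': node 8→9  → match P5@[4:5]
i=6 'b': node 9→10  → match P2@[6:6],P3@[2:6],P4@[4:6],P7@[5:6]
i=7 'a': node 10→13 (via fail)
i=8 'a': node 13→14
i=9 'c': node 14→15
i=10 'b': node 15→16  → match P2@[10:10]
i=11 'c': node 16→17
i=12 'b': node 17→18  → match P2@[12:12],P6@[7:12]
i=13 'c': node 18→3 (via fail)
i=14 'b': node 3→4  → match P2@[14:14]
i=15 'a': node 4→5
i=16 'c': node 5→6
i=17 'a': node 6→11 (via fail)  → match P5@[16:17]
i=18 'b': node 11→12  → match P2@[18:18],P4@[16:18],P7@[17:18]
i=19 'a': node 12→13 (via fail)
i=20 'c': node 13→3 (via fail)
i=21 'b': node 3→4  → match P2@[21:21]
i=22 'b': node 4→2 (via fail)  → match P0@[21:22],P2@[22:22]
i=23 'c': node 2→8
i=24 'b': node 8→4 (via fail)  → match P2@[24:24]
i=25 'b': node 4→2 (via fail)  → match P0@[24:25],P2@[25:25]
i=26 'c': node 2→8
i=27 'a': node 8→9  → match P5@[26:27]
i=28 'b': node 9→10  → match P2@[28:28],P3@[24:28],P4@[26:28],P7@[27:28]
i=29 'a': node 10→13 (via fail)
i=30 'b': node 13→19  → match P2@[30:30],P7@[29:30]
i=31 'c': node 19→3 (via fail)
i=32 'b': node 3→4  → match P2@[32:32]
i=33 'b': node 4→2 (via fail)  → match P0@[32:33],P2@[33:33]
i=34 'c': node 2→8
i=35 'a': node 8→9  → match P5@[34:35]
i=36 'b': node 9→10  → match P2@[36:36],P3@[32:36],P4@[34:36],P7@[35:36]

Matches: [[1,2],[1,7],[2,0],[2,2],[3,0],[3,2],[5,5],[6,2],[6,3],[6,4],[6,7],[10,2],[12,2],[12,6],[14,2],[17,5],[18,2],[18,4],[18,7],[21,2],[22,0],[22,2],[24,2],[25,0],[25,2],[27,5],[28,2],[28,3],[28,4],[28,7],[30,2],[30,7],[32,2],[33,0],[33,2],[35,5],[36,2],[36,3],[36,4],[36,7]]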